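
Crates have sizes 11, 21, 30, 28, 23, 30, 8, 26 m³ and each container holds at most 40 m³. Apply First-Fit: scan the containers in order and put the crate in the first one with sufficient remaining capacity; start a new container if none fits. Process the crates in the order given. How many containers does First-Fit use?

container 1: place 11 m³, 29 m³ left
container 1: place 21 m³, 8 m³ left
container 2: place 30 m³, 10 m³ left
container 3: place 28 m³, 12 m³ left
container 4: place 23 m³, 17 m³ left
container 5: place 30 m³, 10 m³ left
container 1: place 8 m³, 0 m³ left
container 6: place 26 m³, 14 m³ left
Final containers: [11,21,8] [30] [28] [23] [30] [26].

6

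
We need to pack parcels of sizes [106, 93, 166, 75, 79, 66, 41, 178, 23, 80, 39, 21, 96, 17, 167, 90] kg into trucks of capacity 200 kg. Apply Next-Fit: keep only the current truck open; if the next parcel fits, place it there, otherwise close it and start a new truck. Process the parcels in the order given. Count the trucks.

truck 1: place 106 kg, 94 kg left
truck 1: place 93 kg, 1 kg left
truck 2: place 166 kg, 34 kg left
truck 3: place 75 kg, 125 kg left
truck 3: place 79 kg, 46 kg left
truck 4: place 66 kg, 134 kg left
truck 4: place 41 kg, 93 kg left
truck 5: place 178 kg, 22 kg left
truck 6: place 23 kg, 177 kg left
truck 6: place 80 kg, 97 kg left
truck 6: place 39 kg, 58 kg left
truck 6: place 21 kg, 37 kg left
truck 7: place 96 kg, 104 kg left
truck 7: place 17 kg, 87 kg left
truck 8: place 167 kg, 33 kg left
truck 9: place 90 kg, 110 kg left

9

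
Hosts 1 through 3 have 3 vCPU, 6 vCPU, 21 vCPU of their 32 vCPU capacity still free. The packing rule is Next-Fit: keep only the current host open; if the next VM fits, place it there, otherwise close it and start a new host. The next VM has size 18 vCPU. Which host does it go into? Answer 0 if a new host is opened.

3

Next-Fit only looks at host 3, which has 21 vCPU free.
18 vCPU fits there.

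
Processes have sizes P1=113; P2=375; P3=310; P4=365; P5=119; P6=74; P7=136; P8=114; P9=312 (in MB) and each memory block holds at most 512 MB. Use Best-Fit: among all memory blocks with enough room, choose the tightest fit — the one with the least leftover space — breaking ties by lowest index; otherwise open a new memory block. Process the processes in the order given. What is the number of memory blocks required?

P1 (113 MB) → memory block 1 (remaining 399 MB)
P2 (375 MB) → memory block 1 (remaining 24 MB)
P3 (310 MB) → memory block 2 (remaining 202 MB)
P4 (365 MB) → memory block 3 (remaining 147 MB)
P5 (119 MB) → memory block 3 (remaining 28 MB)
P6 (74 MB) → memory block 2 (remaining 128 MB)
P7 (136 MB) → memory block 4 (remaining 376 MB)
P8 (114 MB) → memory block 2 (remaining 14 MB)
P9 (312 MB) → memory block 4 (remaining 64 MB)
Final memory blocks: [113,375] [310,74,114] [365,119] [136,312].

4 memory blocks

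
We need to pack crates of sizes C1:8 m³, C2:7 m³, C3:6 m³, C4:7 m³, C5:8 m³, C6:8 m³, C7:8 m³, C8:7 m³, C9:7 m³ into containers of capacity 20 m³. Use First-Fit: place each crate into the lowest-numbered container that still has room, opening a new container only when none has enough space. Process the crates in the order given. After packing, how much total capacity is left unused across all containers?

container 1: place C1 (8 m³), 12 m³ left
container 1: place C2 (7 m³), 5 m³ left
container 2: place C3 (6 m³), 14 m³ left
container 2: place C4 (7 m³), 7 m³ left
container 3: place C5 (8 m³), 12 m³ left
container 3: place C6 (8 m³), 4 m³ left
container 4: place C7 (8 m³), 12 m³ left
container 2: place C8 (7 m³), 0 m³ left
container 4: place C9 (7 m³), 5 m³ left
4 containers × 20 m³ = 80 m³; used 66 m³; unused 14 m³.

14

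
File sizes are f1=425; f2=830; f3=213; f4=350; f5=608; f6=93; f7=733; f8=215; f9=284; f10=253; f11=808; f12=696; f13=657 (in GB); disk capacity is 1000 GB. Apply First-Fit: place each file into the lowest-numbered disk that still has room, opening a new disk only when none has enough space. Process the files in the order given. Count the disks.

Put f1 (425 GB) in disk 1; 575 GB remain.
Put f2 (830 GB) in disk 2; 170 GB remain.
Put f3 (213 GB) in disk 1; 362 GB remain.
Put f4 (350 GB) in disk 1; 12 GB remain.
Put f5 (608 GB) in disk 3; 392 GB remain.
Put f6 (93 GB) in disk 2; 77 GB remain.
Put f7 (733 GB) in disk 4; 267 GB remain.
Put f8 (215 GB) in disk 3; 177 GB remain.
Put f9 (284 GB) in disk 5; 716 GB remain.
Put f10 (253 GB) in disk 4; 14 GB remain.
Put f11 (808 GB) in disk 6; 192 GB remain.
Put f12 (696 GB) in disk 5; 20 GB remain.
Put f13 (657 GB) in disk 7; 343 GB remain.
Final disks: [425,213,350] [830,93] [608,215] [733,253] [284,696] [808] [657].

7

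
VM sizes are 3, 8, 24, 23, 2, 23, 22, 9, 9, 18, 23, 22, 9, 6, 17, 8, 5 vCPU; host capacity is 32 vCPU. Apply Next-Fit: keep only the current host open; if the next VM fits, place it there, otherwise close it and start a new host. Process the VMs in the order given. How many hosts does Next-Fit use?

10

host 1: place 3 vCPU, 29 vCPU left
host 1: place 8 vCPU, 21 vCPU left
host 2: place 24 vCPU, 8 vCPU left
host 3: place 23 vCPU, 9 vCPU left
host 3: place 2 vCPU, 7 vCPU left
host 4: place 23 vCPU, 9 vCPU left
host 5: place 22 vCPU, 10 vCPU left
host 5: place 9 vCPU, 1 vCPU left
host 6: place 9 vCPU, 23 vCPU left
host 6: place 18 vCPU, 5 vCPU left
host 7: place 23 vCPU, 9 vCPU left
host 8: place 22 vCPU, 10 vCPU left
host 8: place 9 vCPU, 1 vCPU left
host 9: place 6 vCPU, 26 vCPU left
host 9: place 17 vCPU, 9 vCPU left
host 9: place 8 vCPU, 1 vCPU left
host 10: place 5 vCPU, 27 vCPU left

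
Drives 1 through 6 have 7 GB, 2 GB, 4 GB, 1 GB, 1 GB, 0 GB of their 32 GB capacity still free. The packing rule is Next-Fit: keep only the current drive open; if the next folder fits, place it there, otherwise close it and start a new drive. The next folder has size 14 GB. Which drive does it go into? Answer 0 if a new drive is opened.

0

Next-Fit only looks at drive 6, which has 0 GB free.
14 GB does not fit, so a new drive is opened.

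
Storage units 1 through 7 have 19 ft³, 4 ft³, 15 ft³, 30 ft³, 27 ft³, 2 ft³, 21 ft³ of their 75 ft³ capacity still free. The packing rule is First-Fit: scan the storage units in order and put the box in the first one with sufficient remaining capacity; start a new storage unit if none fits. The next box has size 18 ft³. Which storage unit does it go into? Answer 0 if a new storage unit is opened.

1

Storage units with room: storage unit 1 (19 ft³), storage unit 4 (30 ft³), storage unit 5 (27 ft³), storage unit 7 (21 ft³).
The first with room is storage unit 1.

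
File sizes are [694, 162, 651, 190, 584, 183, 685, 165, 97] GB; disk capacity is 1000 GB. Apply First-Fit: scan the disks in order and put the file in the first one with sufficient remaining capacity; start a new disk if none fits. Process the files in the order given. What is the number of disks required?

Put 694 GB in disk 1; 306 GB remain.
Put 162 GB in disk 1; 144 GB remain.
Put 651 GB in disk 2; 349 GB remain.
Put 190 GB in disk 2; 159 GB remain.
Put 584 GB in disk 3; 416 GB remain.
Put 183 GB in disk 3; 233 GB remain.
Put 685 GB in disk 4; 315 GB remain.
Put 165 GB in disk 3; 68 GB remain.
Put 97 GB in disk 1; 47 GB remain.
Final disks: [694,162,97] [651,190] [584,183,165] [685].

4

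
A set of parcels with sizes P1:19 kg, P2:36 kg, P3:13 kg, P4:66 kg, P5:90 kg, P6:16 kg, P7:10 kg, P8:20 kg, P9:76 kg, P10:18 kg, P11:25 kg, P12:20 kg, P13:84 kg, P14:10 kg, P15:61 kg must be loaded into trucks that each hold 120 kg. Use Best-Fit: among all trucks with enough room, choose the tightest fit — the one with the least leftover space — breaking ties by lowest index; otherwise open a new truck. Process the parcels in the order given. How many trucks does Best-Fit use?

Put P1 (19 kg) in truck 1; 101 kg remain.
Put P2 (36 kg) in truck 1; 65 kg remain.
Put P3 (13 kg) in truck 1; 52 kg remain.
Put P4 (66 kg) in truck 2; 54 kg remain.
Put P5 (90 kg) in truck 3; 30 kg remain.
Put P6 (16 kg) in truck 3; 14 kg remain.
Put P7 (10 kg) in truck 3; 4 kg remain.
Put P8 (20 kg) in truck 1; 32 kg remain.
Put P9 (76 kg) in truck 4; 44 kg remain.
Put P10 (18 kg) in truck 1; 14 kg remain.
Put P11 (25 kg) in truck 4; 19 kg remain.
Put P12 (20 kg) in truck 2; 34 kg remain.
Put P13 (84 kg) in truck 5; 36 kg remain.
Put P14 (10 kg) in truck 1; 4 kg remain.
Put P15 (61 kg) in truck 6; 59 kg remain.
Final trucks: [19,36,13,20,18,10] [66,20] [90,16,10] [76,25] [84] [61].

6 trucks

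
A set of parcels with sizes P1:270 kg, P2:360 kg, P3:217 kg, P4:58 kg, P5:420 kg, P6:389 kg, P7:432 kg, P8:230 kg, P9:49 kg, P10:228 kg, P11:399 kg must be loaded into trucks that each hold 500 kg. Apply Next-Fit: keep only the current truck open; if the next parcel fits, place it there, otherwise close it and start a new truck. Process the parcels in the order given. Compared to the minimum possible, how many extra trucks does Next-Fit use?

Next-Fit: [270] [360] [217,58] [420] [389] [432] [230,49] [228] [399] → 9 trucks.
Total size 3052 kg; any packing needs at least ⌈3052/500⌉ = 7 trucks.
An optimal packing achieves that bound: [432,58] [420,49] [399] [389] [360] [270,230] [228,217] → 7 trucks.
Excess: 9 − 7 = 2.

2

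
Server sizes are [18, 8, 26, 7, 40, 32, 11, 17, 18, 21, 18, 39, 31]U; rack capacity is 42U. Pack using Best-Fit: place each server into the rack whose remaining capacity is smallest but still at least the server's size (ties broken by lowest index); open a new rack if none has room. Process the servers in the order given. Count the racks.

Put 18U in rack 1; 24U remain.
Put 8U in rack 1; 16U remain.
Put 26U in rack 2; 16U remain.
Put 7U in rack 1; 9U remain.
Put 40U in rack 3; 2U remain.
Put 32U in rack 4; 10U remain.
Put 11U in rack 2; 5U remain.
Put 17U in rack 5; 25U remain.
Put 18U in rack 5; 7U remain.
Put 21U in rack 6; 21U remain.
Put 18U in rack 6; 3U remain.
Put 39U in rack 7; 3U remain.
Put 31U in rack 8; 11U remain.

8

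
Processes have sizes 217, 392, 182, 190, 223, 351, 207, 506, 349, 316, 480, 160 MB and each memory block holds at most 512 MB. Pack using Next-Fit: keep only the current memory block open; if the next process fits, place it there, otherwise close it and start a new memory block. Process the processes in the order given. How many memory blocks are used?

11 memory blocks

Put 217 MB in memory block 1; 295 MB remain.
Put 392 MB in memory block 2; 120 MB remain.
Put 182 MB in memory block 3; 330 MB remain.
Put 190 MB in memory block 3; 140 MB remain.
Put 223 MB in memory block 4; 289 MB remain.
Put 351 MB in memory block 5; 161 MB remain.
Put 207 MB in memory block 6; 305 MB remain.
Put 506 MB in memory block 7; 6 MB remain.
Put 349 MB in memory block 8; 163 MB remain.
Put 316 MB in memory block 9; 196 MB remain.
Put 480 MB in memory block 10; 32 MB remain.
Put 160 MB in memory block 11; 352 MB remain.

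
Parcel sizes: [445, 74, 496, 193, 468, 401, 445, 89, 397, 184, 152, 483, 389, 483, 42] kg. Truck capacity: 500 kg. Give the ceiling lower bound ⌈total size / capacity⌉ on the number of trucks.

10

Total size = 445 + 74 + 496 + 193 + 468 + 401 + 445 + 89 + 397 + 184 + 152 + 483 + 389 + 483 + 42 = 4741 kg.
⌈4741 / 500⌉ = 10.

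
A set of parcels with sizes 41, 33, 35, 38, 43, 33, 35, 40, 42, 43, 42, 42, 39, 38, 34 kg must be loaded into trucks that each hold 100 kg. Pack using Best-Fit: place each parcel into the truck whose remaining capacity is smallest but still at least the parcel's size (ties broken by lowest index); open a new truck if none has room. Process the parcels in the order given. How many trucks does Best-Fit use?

8

41 kg → truck 1 (remaining 59 kg)
33 kg → truck 1 (remaining 26 kg)
35 kg → truck 2 (remaining 65 kg)
38 kg → truck 2 (remaining 27 kg)
43 kg → truck 3 (remaining 57 kg)
33 kg → truck 3 (remaining 24 kg)
35 kg → truck 4 (remaining 65 kg)
40 kg → truck 4 (remaining 25 kg)
42 kg → truck 5 (remaining 58 kg)
43 kg → truck 5 (remaining 15 kg)
42 kg → truck 6 (remaining 58 kg)
42 kg → truck 6 (remaining 16 kg)
39 kg → truck 7 (remaining 61 kg)
38 kg → truck 7 (remaining 23 kg)
34 kg → truck 8 (remaining 66 kg)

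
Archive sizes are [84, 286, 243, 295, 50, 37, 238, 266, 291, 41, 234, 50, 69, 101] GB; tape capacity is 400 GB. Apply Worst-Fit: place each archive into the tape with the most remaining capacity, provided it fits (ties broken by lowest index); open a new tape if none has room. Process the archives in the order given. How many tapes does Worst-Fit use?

84 GB → tape 1 (remaining 316 GB)
286 GB → tape 1 (remaining 30 GB)
243 GB → tape 2 (remaining 157 GB)
295 GB → tape 3 (remaining 105 GB)
50 GB → tape 2 (remaining 107 GB)
37 GB → tape 2 (remaining 70 GB)
238 GB → tape 4 (remaining 162 GB)
266 GB → tape 5 (remaining 134 GB)
291 GB → tape 6 (remaining 109 GB)
41 GB → tape 4 (remaining 121 GB)
234 GB → tape 7 (remaining 166 GB)
50 GB → tape 7 (remaining 116 GB)
69 GB → tape 5 (remaining 65 GB)
101 GB → tape 4 (remaining 20 GB)
Final tapes: [84,286] [243,50,37] [295] [238,41,101] [266,69] [291] [234,50].

7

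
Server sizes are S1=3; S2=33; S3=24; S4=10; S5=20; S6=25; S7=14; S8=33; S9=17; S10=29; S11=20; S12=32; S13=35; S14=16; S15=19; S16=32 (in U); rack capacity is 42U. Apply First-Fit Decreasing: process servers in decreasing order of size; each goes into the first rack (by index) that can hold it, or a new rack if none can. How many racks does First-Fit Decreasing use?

Sorted descending: 35, 33, 33, 32, 32, 29, 25, 24, 20, 20, 19, 17, 16, 14, 10, 3.
rack 1: place 35U, 7U left
rack 2: place 33U, 9U left
rack 3: place 33U, 9U left
rack 4: place 32U, 10U left
rack 5: place 32U, 10U left
rack 6: place 29U, 13U left
rack 7: place 25U, 17U left
rack 8: place 24U, 18U left
rack 9: place 20U, 22U left
rack 9: place 20U, 2U left
rack 10: place 19U, 23U left
rack 7: place 17U, 0U left
rack 8: place 16U, 2U left
rack 10: place 14U, 9U left
rack 4: place 10U, 0U left
rack 1: place 3U, 4U left

10 racks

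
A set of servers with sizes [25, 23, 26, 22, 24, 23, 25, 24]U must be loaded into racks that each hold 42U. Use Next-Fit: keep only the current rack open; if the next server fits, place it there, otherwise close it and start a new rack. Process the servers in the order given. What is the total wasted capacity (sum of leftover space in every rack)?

144

25U → rack 1 (remaining 17U)
23U → rack 2 (remaining 19U)
26U → rack 3 (remaining 16U)
22U → rack 4 (remaining 20U)
24U → rack 5 (remaining 18U)
23U → rack 6 (remaining 19U)
25U → rack 7 (remaining 17U)
24U → rack 8 (remaining 18U)
8 racks × 42U = 336U; used 192U; unused 144U.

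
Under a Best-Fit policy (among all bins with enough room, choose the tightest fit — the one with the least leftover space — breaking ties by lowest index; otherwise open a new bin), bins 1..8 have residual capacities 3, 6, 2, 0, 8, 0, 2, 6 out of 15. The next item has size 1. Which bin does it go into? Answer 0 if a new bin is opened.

3

Bins with room: bin 1 (3), bin 2 (6), bin 3 (2), bin 5 (8), bin 7 (2), bin 8 (6).
Tightest fit is bin 3 with 2 free.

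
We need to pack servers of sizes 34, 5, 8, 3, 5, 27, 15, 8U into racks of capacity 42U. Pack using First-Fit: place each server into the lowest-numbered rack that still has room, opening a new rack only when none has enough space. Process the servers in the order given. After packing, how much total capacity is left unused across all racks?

rack 1: place 34U, 8U left
rack 1: place 5U, 3U left
rack 2: place 8U, 34U left
rack 1: place 3U, 0U left
rack 2: place 5U, 29U left
rack 2: place 27U, 2U left
rack 3: place 15U, 27U left
rack 3: place 8U, 19U left
3 racks × 42U = 126U; used 105U; unused 21U.

21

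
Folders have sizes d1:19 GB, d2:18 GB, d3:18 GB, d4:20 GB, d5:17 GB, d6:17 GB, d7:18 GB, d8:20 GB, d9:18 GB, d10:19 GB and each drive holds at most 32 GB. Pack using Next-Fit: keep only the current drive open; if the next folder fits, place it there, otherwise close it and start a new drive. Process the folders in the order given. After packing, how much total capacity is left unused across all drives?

drive 1: place d1 (19 GB), 13 GB left
drive 2: place d2 (18 GB), 14 GB left
drive 3: place d3 (18 GB), 14 GB left
drive 4: place d4 (20 GB), 12 GB left
drive 5: place d5 (17 GB), 15 GB left
drive 6: place d6 (17 GB), 15 GB left
drive 7: place d7 (18 GB), 14 GB left
drive 8: place d8 (20 GB), 12 GB left
drive 9: place d9 (18 GB), 14 GB left
drive 10: place d10 (19 GB), 13 GB left
10 drives × 32 GB = 320 GB; used 184 GB; unused 136 GB.

136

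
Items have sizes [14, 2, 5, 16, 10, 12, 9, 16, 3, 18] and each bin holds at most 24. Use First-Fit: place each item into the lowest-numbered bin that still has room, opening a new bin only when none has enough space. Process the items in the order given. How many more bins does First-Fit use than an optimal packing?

First-Fit: [14,2,5,3] [16] [10,12] [9] [16] [18] → 6 bins.
Total size 105; any packing needs at least ⌈105/24⌉ = 5 bins.
An optimal packing achieves that bound: [18,5] [16,3,2] [16] [14,10] [12,9] → 5 bins.
Excess: 6 − 5 = 1.

1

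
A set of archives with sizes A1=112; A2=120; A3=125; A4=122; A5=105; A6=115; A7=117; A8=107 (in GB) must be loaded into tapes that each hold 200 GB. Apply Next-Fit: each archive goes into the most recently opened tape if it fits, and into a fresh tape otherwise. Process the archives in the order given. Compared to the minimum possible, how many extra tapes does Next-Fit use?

0

Next-Fit: [112] [120] [125] [122] [105] [115] [117] [107] → 8 tapes.
8 archives exceed 100 GB (half the capacity), and no two of those can share a tape, so at least 8 tapes are needed.
So 8 is already optimal.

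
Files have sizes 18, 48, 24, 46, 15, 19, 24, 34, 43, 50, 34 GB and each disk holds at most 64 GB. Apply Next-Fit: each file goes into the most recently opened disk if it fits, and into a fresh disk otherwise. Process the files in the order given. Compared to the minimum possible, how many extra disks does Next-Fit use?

Next-Fit: [18] [48] [24] [46,15] [19,24] [34] [43] [50] [34] → 9 disks.
Total size 355 GB; any packing needs at least ⌈355/64⌉ = 6 disks.
An optimal packing achieves that bound: [50] [48,15] [46,18] [43,19] [34,24] [34,24] → 6 disks.
Excess: 9 − 6 = 3.

3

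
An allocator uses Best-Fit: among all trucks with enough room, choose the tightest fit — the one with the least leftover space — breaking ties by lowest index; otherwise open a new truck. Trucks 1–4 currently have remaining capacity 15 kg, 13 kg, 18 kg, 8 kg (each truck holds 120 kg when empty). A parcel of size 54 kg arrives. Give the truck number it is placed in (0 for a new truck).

No truck has ≥ 54 kg free, so a new truck is opened.

0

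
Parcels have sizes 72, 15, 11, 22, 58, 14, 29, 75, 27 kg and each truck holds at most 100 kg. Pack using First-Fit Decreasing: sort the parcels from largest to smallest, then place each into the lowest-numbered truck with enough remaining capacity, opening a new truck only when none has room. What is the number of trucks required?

Sorted descending: 75, 72, 58, 29, 27, 22, 15, 14, 11.
75 kg → truck 1 (remaining 25 kg)
72 kg → truck 2 (remaining 28 kg)
58 kg → truck 3 (remaining 42 kg)
29 kg → truck 3 (remaining 13 kg)
27 kg → truck 2 (remaining 1 kg)
22 kg → truck 1 (remaining 3 kg)
15 kg → truck 4 (remaining 85 kg)
14 kg → truck 4 (remaining 71 kg)
11 kg → truck 3 (remaining 2 kg)

4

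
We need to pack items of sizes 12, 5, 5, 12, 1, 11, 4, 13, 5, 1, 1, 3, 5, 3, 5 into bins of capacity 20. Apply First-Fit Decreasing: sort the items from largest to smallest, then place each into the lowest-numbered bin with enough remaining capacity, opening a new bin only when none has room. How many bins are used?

Sorted descending: 13, 12, 12, 11, 5, 5, 5, 5, 5, 4, 3, 3, 1, 1, 1.
bin 1: place 13, 7 left
bin 2: place 12, 8 left
bin 3: place 12, 8 left
bin 4: place 11, 9 left
bin 1: place 5, 2 left
bin 2: place 5, 3 left
bin 3: place 5, 3 left
bin 4: place 5, 4 left
bin 5: place 5, 15 left
bin 4: place 4, 0 left
bin 2: place 3, 0 left
bin 3: place 3, 0 left
bin 1: place 1, 1 left
bin 1: place 1, 0 left
bin 5: place 1, 14 left
Final bins: [13,5,1,1] [12,5,3] [12,5,3] [11,5,4] [5,1].

5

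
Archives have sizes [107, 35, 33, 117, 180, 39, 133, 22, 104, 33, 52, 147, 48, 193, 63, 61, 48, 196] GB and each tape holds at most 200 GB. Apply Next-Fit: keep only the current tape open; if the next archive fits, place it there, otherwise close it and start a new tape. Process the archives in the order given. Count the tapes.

9

tape 1: place 107 GB, 93 GB left
tape 1: place 35 GB, 58 GB left
tape 1: place 33 GB, 25 GB left
tape 2: place 117 GB, 83 GB left
tape 3: place 180 GB, 20 GB left
tape 4: place 39 GB, 161 GB left
tape 4: place 133 GB, 28 GB left
tape 4: place 22 GB, 6 GB left
tape 5: place 104 GB, 96 GB left
tape 5: place 33 GB, 63 GB left
tape 5: place 52 GB, 11 GB left
tape 6: place 147 GB, 53 GB left
tape 6: place 48 GB, 5 GB left
tape 7: place 193 GB, 7 GB left
tape 8: place 63 GB, 137 GB left
tape 8: place 61 GB, 76 GB left
tape 8: place 48 GB, 28 GB left
tape 9: place 196 GB, 4 GB left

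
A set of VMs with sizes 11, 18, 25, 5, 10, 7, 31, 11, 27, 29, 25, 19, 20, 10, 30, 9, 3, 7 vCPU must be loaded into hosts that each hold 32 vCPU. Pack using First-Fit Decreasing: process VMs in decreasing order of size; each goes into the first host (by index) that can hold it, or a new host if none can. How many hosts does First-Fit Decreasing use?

10

Sorted descending: 31, 30, 29, 27, 25, 25, 20, 19, 18, 11, 11, 10, 10, 9, 7, 7, 5, 3.
Put 31 vCPU in host 1; 1 vCPU remain.
Put 30 vCPU in host 2; 2 vCPU remain.
Put 29 vCPU in host 3; 3 vCPU remain.
Put 27 vCPU in host 4; 5 vCPU remain.
Put 25 vCPU in host 5; 7 vCPU remain.
Put 25 vCPU in host 6; 7 vCPU remain.
Put 20 vCPU in host 7; 12 vCPU remain.
Put 19 vCPU in host 8; 13 vCPU remain.
Put 18 vCPU in host 9; 14 vCPU remain.
Put 11 vCPU in host 7; 1 vCPU remain.
Put 11 vCPU in host 8; 2 vCPU remain.
Put 10 vCPU in host 9; 4 vCPU remain.
Put 10 vCPU in host 10; 22 vCPU remain.
Put 9 vCPU in host 10; 13 vCPU remain.
Put 7 vCPU in host 5; 0 vCPU remain.
Put 7 vCPU in host 6; 0 vCPU remain.
Put 5 vCPU in host 4; 0 vCPU remain.
Put 3 vCPU in host 3; 0 vCPU remain.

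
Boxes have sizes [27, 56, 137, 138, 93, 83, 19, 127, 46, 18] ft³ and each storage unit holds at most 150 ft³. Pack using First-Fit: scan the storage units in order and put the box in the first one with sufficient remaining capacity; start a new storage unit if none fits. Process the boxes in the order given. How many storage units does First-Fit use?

Put 27 ft³ in storage unit 1; 123 ft³ remain.
Put 56 ft³ in storage unit 1; 67 ft³ remain.
Put 137 ft³ in storage unit 2; 13 ft³ remain.
Put 138 ft³ in storage unit 3; 12 ft³ remain.
Put 93 ft³ in storage unit 4; 57 ft³ remain.
Put 83 ft³ in storage unit 5; 67 ft³ remain.
Put 19 ft³ in storage unit 1; 48 ft³ remain.
Put 127 ft³ in storage unit 6; 23 ft³ remain.
Put 46 ft³ in storage unit 1; 2 ft³ remain.
Put 18 ft³ in storage unit 4; 39 ft³ remain.
Final storage units: [27,56,19,46] [137] [138] [93,18] [83] [127].

6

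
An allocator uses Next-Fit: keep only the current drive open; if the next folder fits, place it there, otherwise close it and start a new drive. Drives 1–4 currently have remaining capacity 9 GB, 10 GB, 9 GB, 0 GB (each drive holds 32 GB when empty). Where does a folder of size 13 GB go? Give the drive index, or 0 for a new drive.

0

Next-Fit only looks at drive 4, which has 0 GB free.
13 GB does not fit, so a new drive is opened.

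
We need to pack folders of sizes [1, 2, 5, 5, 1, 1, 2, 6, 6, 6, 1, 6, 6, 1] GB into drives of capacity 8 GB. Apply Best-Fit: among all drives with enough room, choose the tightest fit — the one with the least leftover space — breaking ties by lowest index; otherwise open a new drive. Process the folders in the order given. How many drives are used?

1 GB → drive 1 (remaining 7 GB)
2 GB → drive 1 (remaining 5 GB)
5 GB → drive 1 (remaining 0 GB)
5 GB → drive 2 (remaining 3 GB)
1 GB → drive 2 (remaining 2 GB)
1 GB → drive 2 (remaining 1 GB)
2 GB → drive 3 (remaining 6 GB)
6 GB → drive 3 (remaining 0 GB)
6 GB → drive 4 (remaining 2 GB)
6 GB → drive 5 (remaining 2 GB)
1 GB → drive 2 (remaining 0 GB)
6 GB → drive 6 (remaining 2 GB)
6 GB → drive 7 (remaining 2 GB)
1 GB → drive 4 (remaining 1 GB)

7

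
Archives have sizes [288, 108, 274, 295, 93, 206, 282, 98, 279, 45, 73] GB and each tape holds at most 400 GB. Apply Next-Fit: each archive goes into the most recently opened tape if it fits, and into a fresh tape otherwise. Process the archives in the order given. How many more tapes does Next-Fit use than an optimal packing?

0

Next-Fit: [288,108] [274] [295,93] [206] [282,98] [279,45,73] → 6 tapes.
Total size 2041 GB; any packing needs at least ⌈2041/400⌉ = 6 tapes.
So 6 is already optimal.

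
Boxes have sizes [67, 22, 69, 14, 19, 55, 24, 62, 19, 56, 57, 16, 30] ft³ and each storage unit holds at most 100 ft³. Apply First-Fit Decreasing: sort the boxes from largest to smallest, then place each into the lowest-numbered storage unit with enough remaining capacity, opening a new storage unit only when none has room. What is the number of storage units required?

6 storage units

Sorted descending: 69, 67, 62, 57, 56, 55, 30, 24, 22, 19, 19, 16, 14.
storage unit 1: place 69 ft³, 31 ft³ left
storage unit 2: place 67 ft³, 33 ft³ left
storage unit 3: place 62 ft³, 38 ft³ left
storage unit 4: place 57 ft³, 43 ft³ left
storage unit 5: place 56 ft³, 44 ft³ left
storage unit 6: place 55 ft³, 45 ft³ left
storage unit 1: place 30 ft³, 1 ft³ left
storage unit 2: place 24 ft³, 9 ft³ left
storage unit 3: place 22 ft³, 16 ft³ left
storage unit 4: place 19 ft³, 24 ft³ left
storage unit 4: place 19 ft³, 5 ft³ left
storage unit 3: place 16 ft³, 0 ft³ left
storage unit 5: place 14 ft³, 30 ft³ left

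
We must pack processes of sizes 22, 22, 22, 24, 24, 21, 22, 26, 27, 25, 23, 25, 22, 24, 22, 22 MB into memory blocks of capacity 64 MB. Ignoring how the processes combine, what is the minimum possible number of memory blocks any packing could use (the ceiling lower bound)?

6

Total size = 22 + 22 + 22 + 24 + 24 + 21 + 22 + 26 + 27 + 25 + 23 + 25 + 22 + 24 + 22 + 22 = 373 MB.
⌈373 / 64⌉ = 6.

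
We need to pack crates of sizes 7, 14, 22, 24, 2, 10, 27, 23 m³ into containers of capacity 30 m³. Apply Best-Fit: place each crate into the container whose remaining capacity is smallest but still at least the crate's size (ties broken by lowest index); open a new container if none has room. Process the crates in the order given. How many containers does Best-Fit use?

Put 7 m³ in container 1; 23 m³ remain.
Put 14 m³ in container 1; 9 m³ remain.
Put 22 m³ in container 2; 8 m³ remain.
Put 24 m³ in container 3; 6 m³ remain.
Put 2 m³ in container 3; 4 m³ remain.
Put 10 m³ in container 4; 20 m³ remain.
Put 27 m³ in container 5; 3 m³ remain.
Put 23 m³ in container 6; 7 m³ remain.

6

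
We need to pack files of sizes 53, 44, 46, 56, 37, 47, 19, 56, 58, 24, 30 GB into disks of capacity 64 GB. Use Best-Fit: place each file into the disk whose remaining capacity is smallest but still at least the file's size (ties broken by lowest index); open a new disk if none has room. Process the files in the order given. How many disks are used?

53 GB → disk 1 (remaining 11 GB)
44 GB → disk 2 (remaining 20 GB)
46 GB → disk 3 (remaining 18 GB)
56 GB → disk 4 (remaining 8 GB)
37 GB → disk 5 (remaining 27 GB)
47 GB → disk 6 (remaining 17 GB)
19 GB → disk 2 (remaining 1 GB)
56 GB → disk 7 (remaining 8 GB)
58 GB → disk 8 (remaining 6 GB)
24 GB → disk 5 (remaining 3 GB)
30 GB → disk 9 (remaining 34 GB)

9 disks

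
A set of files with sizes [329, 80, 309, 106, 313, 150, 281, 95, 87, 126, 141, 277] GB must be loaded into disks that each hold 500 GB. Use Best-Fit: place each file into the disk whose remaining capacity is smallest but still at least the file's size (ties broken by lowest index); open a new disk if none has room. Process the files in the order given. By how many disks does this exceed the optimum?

1

Best-Fit: [329,80,87] [309,106] [313,150] [281,95] [126,141] [277] → 6 disks.
Total size 2294 GB; any packing needs at least ⌈2294/500⌉ = 5 disks.
An optimal packing achieves that bound: [329,150] [313,141] [309,126] [281,106,95] [277,87,80] → 5 disks.
Excess: 6 − 5 = 1.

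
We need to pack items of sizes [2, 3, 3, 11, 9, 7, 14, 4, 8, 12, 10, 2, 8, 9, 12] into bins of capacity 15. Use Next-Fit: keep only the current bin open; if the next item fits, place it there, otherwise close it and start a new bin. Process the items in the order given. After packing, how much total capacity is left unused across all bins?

bin 1: place 2, 13 left
bin 1: place 3, 10 left
bin 1: place 3, 7 left
bin 2: place 11, 4 left
bin 3: place 9, 6 left
bin 4: place 7, 8 left
bin 5: place 14, 1 left
bin 6: place 4, 11 left
bin 6: place 8, 3 left
bin 7: place 12, 3 left
bin 8: place 10, 5 left
bin 8: place 2, 3 left
bin 9: place 8, 7 left
bin 10: place 9, 6 left
bin 11: place 12, 3 left
11 bins × 15 = 165; used 114; unused 51.

51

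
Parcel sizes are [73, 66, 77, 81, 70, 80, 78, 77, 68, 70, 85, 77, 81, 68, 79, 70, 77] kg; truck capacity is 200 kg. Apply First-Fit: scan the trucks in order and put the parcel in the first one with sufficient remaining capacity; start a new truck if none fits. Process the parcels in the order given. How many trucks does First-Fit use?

9

73 kg → truck 1 (remaining 127 kg)
66 kg → truck 1 (remaining 61 kg)
77 kg → truck 2 (remaining 123 kg)
81 kg → truck 2 (remaining 42 kg)
70 kg → truck 3 (remaining 130 kg)
80 kg → truck 3 (remaining 50 kg)
78 kg → truck 4 (remaining 122 kg)
77 kg → truck 4 (remaining 45 kg)
68 kg → truck 5 (remaining 132 kg)
70 kg → truck 5 (remaining 62 kg)
85 kg → truck 6 (remaining 115 kg)
77 kg → truck 6 (remaining 38 kg)
81 kg → truck 7 (remaining 119 kg)
68 kg → truck 7 (remaining 51 kg)
79 kg → truck 8 (remaining 121 kg)
70 kg → truck 8 (remaining 51 kg)
77 kg → truck 9 (remaining 123 kg)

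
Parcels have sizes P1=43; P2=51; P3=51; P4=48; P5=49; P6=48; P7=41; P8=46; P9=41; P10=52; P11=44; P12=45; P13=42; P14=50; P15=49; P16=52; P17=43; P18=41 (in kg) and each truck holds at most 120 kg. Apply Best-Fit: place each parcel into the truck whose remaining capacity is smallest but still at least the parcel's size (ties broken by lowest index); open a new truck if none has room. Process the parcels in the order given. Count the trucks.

Put P1 (43 kg) in truck 1; 77 kg remain.
Put P2 (51 kg) in truck 1; 26 kg remain.
Put P3 (51 kg) in truck 2; 69 kg remain.
Put P4 (48 kg) in truck 2; 21 kg remain.
Put P5 (49 kg) in truck 3; 71 kg remain.
Put P6 (48 kg) in truck 3; 23 kg remain.
Put P7 (41 kg) in truck 4; 79 kg remain.
Put P8 (46 kg) in truck 4; 33 kg remain.
Put P9 (41 kg) in truck 5; 79 kg remain.
Put P10 (52 kg) in truck 5; 27 kg remain.
Put P11 (44 kg) in truck 6; 76 kg remain.
Put P12 (45 kg) in truck 6; 31 kg remain.
Put P13 (42 kg) in truck 7; 78 kg remain.
Put P14 (50 kg) in truck 7; 28 kg remain.
Put P15 (49 kg) in truck 8; 71 kg remain.
Put P16 (52 kg) in truck 8; 19 kg remain.
Put P17 (43 kg) in truck 9; 77 kg remain.
Put P18 (41 kg) in truck 9; 36 kg remain.
Final trucks: [43,51] [51,48] [49,48] [41,46] [41,52] [44,45] [42,50] [49,52] [43,41].

9 trucks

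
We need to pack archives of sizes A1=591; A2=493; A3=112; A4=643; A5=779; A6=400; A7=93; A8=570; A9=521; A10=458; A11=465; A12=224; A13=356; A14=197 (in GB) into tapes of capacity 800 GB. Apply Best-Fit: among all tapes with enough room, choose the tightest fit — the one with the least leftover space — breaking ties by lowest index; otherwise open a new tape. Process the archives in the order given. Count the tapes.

9 tapes

tape 1: place A1 (591 GB), 209 GB left
tape 2: place A2 (493 GB), 307 GB left
tape 1: place A3 (112 GB), 97 GB left
tape 3: place A4 (643 GB), 157 GB left
tape 4: place A5 (779 GB), 21 GB left
tape 5: place A6 (400 GB), 400 GB left
tape 1: place A7 (93 GB), 4 GB left
tape 6: place A8 (570 GB), 230 GB left
tape 7: place A9 (521 GB), 279 GB left
tape 8: place A10 (458 GB), 342 GB left
tape 9: place A11 (465 GB), 335 GB left
tape 6: place A12 (224 GB), 6 GB left
tape 5: place A13 (356 GB), 44 GB left
tape 7: place A14 (197 GB), 82 GB left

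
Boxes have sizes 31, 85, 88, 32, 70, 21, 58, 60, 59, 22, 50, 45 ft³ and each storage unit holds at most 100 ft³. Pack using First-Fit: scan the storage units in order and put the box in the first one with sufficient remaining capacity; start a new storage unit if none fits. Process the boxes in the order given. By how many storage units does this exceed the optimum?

1

First-Fit: [31,32,21] [85] [88] [70,22] [58] [60] [59] [50,45] → 8 storage units.
Total size 621 ft³; any packing needs at least ⌈621/100⌉ = 7 storage units.
An optimal packing achieves that bound: [88] [85] [70,22] [60,32] [59,31] [58,21] [50,45] → 7 storage units.
Excess: 8 − 7 = 1.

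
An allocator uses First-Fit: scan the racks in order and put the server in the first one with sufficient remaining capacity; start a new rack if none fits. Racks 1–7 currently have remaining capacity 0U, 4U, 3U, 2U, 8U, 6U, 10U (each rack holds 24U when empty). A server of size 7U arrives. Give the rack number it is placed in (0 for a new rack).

5

Racks with room: rack 5 (8U), rack 7 (10U).
The first with room is rack 5.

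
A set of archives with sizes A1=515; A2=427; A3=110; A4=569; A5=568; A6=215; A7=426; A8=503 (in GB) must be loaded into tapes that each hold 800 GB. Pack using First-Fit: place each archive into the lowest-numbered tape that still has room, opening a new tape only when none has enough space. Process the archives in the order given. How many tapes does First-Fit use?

6

tape 1: place A1 (515 GB), 285 GB left
tape 2: place A2 (427 GB), 373 GB left
tape 1: place A3 (110 GB), 175 GB left
tape 3: place A4 (569 GB), 231 GB left
tape 4: place A5 (568 GB), 232 GB left
tape 2: place A6 (215 GB), 158 GB left
tape 5: place A7 (426 GB), 374 GB left
tape 6: place A8 (503 GB), 297 GB left
Final tapes: [515,110] [427,215] [569] [568] [426] [503].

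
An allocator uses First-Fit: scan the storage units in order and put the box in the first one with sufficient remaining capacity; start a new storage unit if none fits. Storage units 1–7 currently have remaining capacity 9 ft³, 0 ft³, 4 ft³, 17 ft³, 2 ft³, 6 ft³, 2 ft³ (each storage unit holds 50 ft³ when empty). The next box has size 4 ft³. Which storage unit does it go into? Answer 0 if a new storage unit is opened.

Storage units with room: storage unit 1 (9 ft³), storage unit 3 (4 ft³), storage unit 4 (17 ft³), storage unit 6 (6 ft³).
The first with room is storage unit 1.

1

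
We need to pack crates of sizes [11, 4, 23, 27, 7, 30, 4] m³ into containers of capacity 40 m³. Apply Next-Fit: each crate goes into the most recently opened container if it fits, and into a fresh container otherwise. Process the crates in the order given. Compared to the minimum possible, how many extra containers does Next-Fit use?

0

Next-Fit: [11,4,23] [27,7] [30,4] → 3 containers.
Total size 106 m³; any packing needs at least ⌈106/40⌉ = 3 containers.
So 3 is already optimal.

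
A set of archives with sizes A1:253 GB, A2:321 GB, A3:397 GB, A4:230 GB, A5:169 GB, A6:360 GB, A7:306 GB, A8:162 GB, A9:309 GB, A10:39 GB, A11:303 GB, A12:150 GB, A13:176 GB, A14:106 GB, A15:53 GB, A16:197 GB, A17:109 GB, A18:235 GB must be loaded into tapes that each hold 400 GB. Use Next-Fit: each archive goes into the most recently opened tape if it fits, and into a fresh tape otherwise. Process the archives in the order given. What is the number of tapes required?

12

tape 1: place A1 (253 GB), 147 GB left
tape 2: place A2 (321 GB), 79 GB left
tape 3: place A3 (397 GB), 3 GB left
tape 4: place A4 (230 GB), 170 GB left
tape 4: place A5 (169 GB), 1 GB left
tape 5: place A6 (360 GB), 40 GB left
tape 6: place A7 (306 GB), 94 GB left
tape 7: place A8 (162 GB), 238 GB left
tape 8: place A9 (309 GB), 91 GB left
tape 8: place A10 (39 GB), 52 GB left
tape 9: place A11 (303 GB), 97 GB left
tape 10: place A12 (150 GB), 250 GB left
tape 10: place A13 (176 GB), 74 GB left
tape 11: place A14 (106 GB), 294 GB left
tape 11: place A15 (53 GB), 241 GB left
tape 11: place A16 (197 GB), 44 GB left
tape 12: place A17 (109 GB), 291 GB left
tape 12: place A18 (235 GB), 56 GB left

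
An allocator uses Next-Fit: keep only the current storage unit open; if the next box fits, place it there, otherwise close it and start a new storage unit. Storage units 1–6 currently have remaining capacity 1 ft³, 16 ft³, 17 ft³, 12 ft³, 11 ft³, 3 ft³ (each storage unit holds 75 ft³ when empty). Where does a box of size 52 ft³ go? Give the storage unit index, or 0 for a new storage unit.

Next-Fit only looks at storage unit 6, which has 3 ft³ free.
52 ft³ does not fit, so a new storage unit is opened.

0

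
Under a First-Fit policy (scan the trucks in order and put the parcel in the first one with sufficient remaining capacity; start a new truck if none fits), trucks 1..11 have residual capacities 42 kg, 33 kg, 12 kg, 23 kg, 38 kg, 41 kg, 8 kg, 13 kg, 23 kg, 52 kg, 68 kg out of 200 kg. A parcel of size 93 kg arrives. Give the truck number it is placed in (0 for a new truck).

No truck has ≥ 93 kg free, so a new truck is opened.

0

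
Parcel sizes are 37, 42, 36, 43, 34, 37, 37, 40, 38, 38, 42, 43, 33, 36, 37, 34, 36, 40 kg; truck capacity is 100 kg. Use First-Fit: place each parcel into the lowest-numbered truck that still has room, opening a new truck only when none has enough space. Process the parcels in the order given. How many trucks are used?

37 kg → truck 1 (remaining 63 kg)
42 kg → truck 1 (remaining 21 kg)
36 kg → truck 2 (remaining 64 kg)
43 kg → truck 2 (remaining 21 kg)
34 kg → truck 3 (remaining 66 kg)
37 kg → truck 3 (remaining 29 kg)
37 kg → truck 4 (remaining 63 kg)
40 kg → truck 4 (remaining 23 kg)
38 kg → truck 5 (remaining 62 kg)
38 kg → truck 5 (remaining 24 kg)
42 kg → truck 6 (remaining 58 kg)
43 kg → truck 6 (remaining 15 kg)
33 kg → truck 7 (remaining 67 kg)
36 kg → truck 7 (remaining 31 kg)
37 kg → truck 8 (remaining 63 kg)
34 kg → truck 8 (remaining 29 kg)
36 kg → truck 9 (remaining 64 kg)
40 kg → truck 9 (remaining 24 kg)

9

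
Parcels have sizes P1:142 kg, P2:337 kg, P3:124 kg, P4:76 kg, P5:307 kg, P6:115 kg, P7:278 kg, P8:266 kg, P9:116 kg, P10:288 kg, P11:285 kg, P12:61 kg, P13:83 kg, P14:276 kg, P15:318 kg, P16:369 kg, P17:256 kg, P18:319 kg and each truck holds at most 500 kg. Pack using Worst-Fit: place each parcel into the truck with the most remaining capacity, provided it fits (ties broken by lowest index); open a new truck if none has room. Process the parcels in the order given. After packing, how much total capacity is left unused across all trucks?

1984

truck 1: place P1 (142 kg), 358 kg left
truck 1: place P2 (337 kg), 21 kg left
truck 2: place P3 (124 kg), 376 kg left
truck 2: place P4 (76 kg), 300 kg left
truck 3: place P5 (307 kg), 193 kg left
truck 2: place P6 (115 kg), 185 kg left
truck 4: place P7 (278 kg), 222 kg left
truck 5: place P8 (266 kg), 234 kg left
truck 5: place P9 (116 kg), 118 kg left
truck 6: place P10 (288 kg), 212 kg left
truck 7: place P11 (285 kg), 215 kg left
truck 4: place P12 (61 kg), 161 kg left
truck 7: place P13 (83 kg), 132 kg left
truck 8: place P14 (276 kg), 224 kg left
truck 9: place P15 (318 kg), 182 kg left
truck 10: place P16 (369 kg), 131 kg left
truck 11: place P17 (256 kg), 244 kg left
truck 12: place P18 (319 kg), 181 kg left
12 trucks × 500 kg = 6000 kg; used 4016 kg; unused 1984 kg.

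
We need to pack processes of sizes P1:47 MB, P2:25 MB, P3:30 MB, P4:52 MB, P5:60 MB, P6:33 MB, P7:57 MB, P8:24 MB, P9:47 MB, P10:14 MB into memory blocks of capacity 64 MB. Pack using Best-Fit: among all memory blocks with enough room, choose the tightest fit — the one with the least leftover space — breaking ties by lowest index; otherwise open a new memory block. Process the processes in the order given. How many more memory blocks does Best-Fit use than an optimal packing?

0

Best-Fit: [47,14] [25,30] [52] [60] [33,24] [57] [47] → 7 memory blocks.
Total size 389 MB; any packing needs at least ⌈389/64⌉ = 7 memory blocks.
So 7 is already optimal.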